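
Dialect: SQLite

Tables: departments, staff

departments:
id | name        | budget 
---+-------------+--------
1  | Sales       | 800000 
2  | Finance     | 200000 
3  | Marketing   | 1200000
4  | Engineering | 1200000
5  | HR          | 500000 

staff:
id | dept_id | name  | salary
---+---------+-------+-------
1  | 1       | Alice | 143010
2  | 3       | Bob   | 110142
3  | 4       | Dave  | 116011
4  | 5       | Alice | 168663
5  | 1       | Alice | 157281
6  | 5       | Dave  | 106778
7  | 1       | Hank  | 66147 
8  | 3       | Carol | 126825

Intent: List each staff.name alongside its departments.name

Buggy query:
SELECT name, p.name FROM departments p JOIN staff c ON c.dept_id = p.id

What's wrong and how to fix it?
Bug: 'name' exists in both joined tables, so the database can't tell which one is meant

Fix: Prefix ambiguous columns with the table alias

Corrected query:
SELECT c.name, p.name FROM departments p JOIN staff c ON c.dept_id = p.id

Result:
name  | name       
------+------------
Alice | Sales      
Bob   | Marketing  
Dave  | Engineering
Alice | HR         
Alice | Sales      
Dave  | HR         
Hank  | Sales      
Carol | Marketing  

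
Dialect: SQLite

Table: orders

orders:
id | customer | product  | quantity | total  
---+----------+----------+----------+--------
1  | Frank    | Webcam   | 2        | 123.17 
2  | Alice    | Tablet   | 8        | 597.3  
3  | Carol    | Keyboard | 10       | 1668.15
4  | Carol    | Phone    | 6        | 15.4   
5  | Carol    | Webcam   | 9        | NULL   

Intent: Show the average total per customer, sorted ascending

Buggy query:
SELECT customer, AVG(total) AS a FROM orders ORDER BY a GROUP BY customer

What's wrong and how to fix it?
Bug: ORDER BY appears before GROUP BY; SQL clause order requires GROUP BY first

Fix: Move ORDER BY to the end, after GROUP BY

Corrected query:
SELECT customer, AVG(total) AS a FROM orders GROUP BY customer ORDER BY a

Result:
customer | a      
---------+--------
Frank    | 123.17 
Alice    | 597.3  
Carol    | 841.775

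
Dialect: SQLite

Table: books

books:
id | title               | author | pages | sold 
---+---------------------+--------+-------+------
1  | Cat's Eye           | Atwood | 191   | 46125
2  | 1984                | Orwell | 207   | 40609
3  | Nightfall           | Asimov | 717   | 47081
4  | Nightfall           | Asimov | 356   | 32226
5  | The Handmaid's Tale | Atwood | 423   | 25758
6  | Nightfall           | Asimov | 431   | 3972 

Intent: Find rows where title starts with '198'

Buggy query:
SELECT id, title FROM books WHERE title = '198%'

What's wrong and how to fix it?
Bug: '=' compares the literal string including the % character; pattern matching needs LIKE

Fix: Use LIKE for wildcard pattern matching

Corrected query:
SELECT id, title FROM books WHERE title LIKE '198%'

Result:
id | title
---+------
2  | 1984 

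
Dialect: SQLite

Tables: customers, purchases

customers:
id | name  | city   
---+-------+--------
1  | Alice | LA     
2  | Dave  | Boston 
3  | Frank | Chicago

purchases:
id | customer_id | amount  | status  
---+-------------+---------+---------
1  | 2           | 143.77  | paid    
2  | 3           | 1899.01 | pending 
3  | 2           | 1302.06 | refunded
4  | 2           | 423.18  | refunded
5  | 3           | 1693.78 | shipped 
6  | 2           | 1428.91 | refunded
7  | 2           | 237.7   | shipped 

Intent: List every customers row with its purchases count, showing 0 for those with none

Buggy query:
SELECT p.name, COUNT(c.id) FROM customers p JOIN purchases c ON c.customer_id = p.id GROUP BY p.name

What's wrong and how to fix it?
Bug: INNER JOIN drops customers rows that have no matching purchases rows

Fix: Use LEFT JOIN so parents without children still appear (COUNT(c.id) gives 0)

Corrected query:
SELECT p.name, COUNT(c.id) FROM customers p LEFT JOIN purchases c ON c.customer_id = p.id GROUP BY p.name

Result:
name  | COUNT(c.id)
------+------------
Alice | 0          
Dave  | 5          
Frank | 2          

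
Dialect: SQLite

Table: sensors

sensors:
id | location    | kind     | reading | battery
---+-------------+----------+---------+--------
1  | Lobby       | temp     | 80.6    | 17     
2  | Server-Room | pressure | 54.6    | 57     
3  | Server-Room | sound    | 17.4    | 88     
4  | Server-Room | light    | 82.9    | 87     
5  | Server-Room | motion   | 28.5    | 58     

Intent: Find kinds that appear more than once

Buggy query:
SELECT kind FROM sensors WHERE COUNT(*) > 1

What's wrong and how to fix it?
Bug: WHERE can't reference COUNT(*); aggregates are computed after WHERE

Fix: GROUP BY kind, then filter groups with HAVING COUNT(*) > 1

Corrected query:
SELECT kind FROM sensors GROUP BY kind HAVING COUNT(*) > 1

Result:
(no rows)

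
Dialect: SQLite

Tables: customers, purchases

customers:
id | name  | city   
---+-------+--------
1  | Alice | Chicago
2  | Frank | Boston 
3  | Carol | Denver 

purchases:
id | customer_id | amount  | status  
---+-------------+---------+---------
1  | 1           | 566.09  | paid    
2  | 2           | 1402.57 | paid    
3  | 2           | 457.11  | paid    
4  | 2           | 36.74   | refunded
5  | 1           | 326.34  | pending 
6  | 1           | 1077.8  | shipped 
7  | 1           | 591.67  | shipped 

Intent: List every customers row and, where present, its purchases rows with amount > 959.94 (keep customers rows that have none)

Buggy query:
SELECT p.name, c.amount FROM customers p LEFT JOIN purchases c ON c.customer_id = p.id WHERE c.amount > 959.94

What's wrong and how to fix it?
Bug: A WHERE condition on the right-hand table after LEFT JOIN drops unmatched parents

Fix: Move the right-table condition into the ON clause so unmatched parents are kept

Corrected query:
SELECT p.name, c.amount FROM customers p LEFT JOIN purchases c ON c.customer_id = p.id AND c.amount > 959.94

Result:
name  | amount 
------+--------
Alice | 1077.8 
Frank | 1402.57
Carol | NULL   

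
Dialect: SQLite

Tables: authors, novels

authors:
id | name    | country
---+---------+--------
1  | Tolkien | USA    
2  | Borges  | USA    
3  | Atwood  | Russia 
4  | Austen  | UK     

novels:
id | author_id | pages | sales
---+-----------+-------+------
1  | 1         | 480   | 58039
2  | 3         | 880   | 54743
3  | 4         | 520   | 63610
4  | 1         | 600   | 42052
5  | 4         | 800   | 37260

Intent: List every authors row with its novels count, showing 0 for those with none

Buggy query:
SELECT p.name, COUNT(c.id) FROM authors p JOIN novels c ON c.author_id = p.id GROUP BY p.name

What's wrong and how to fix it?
Bug: An inner join excludes parents with zero children

Fix: Switch to LEFT JOIN to retain unmatched parent rows

Corrected query:
SELECT p.name, COUNT(c.id) FROM authors p LEFT JOIN novels c ON c.author_id = p.id GROUP BY p.name

Result:
name    | COUNT(c.id)
--------+------------
Atwood  | 1          
Austen  | 2          
Borges  | 0          
Tolkien | 2          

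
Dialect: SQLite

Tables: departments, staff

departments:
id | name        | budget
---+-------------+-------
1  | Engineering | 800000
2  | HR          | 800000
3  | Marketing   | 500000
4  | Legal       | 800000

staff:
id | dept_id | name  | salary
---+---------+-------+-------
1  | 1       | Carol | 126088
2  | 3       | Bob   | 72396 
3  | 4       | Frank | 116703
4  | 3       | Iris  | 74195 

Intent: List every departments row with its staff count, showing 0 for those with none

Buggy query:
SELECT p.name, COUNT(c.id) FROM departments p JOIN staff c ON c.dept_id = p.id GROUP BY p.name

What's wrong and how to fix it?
Bug: An inner join excludes parents with zero children

Fix: Switch to LEFT JOIN to retain unmatched parent rows

Corrected query:
SELECT p.name, COUNT(c.id) FROM departments p LEFT JOIN staff c ON c.dept_id = p.id GROUP BY p.name

Result:
name        | COUNT(c.id)
------------+------------
Engineering | 1          
HR          | 0          
Legal       | 1          
Marketing   | 2          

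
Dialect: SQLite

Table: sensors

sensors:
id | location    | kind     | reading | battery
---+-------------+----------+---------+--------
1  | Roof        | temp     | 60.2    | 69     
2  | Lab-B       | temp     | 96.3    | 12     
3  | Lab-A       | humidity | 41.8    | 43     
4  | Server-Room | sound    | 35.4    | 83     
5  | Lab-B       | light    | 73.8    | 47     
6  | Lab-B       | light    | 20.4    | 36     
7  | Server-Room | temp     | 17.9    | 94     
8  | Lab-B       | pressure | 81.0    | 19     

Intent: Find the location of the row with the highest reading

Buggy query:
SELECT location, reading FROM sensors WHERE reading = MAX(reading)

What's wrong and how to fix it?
Bug: WHERE is evaluated per row; an aggregate over the whole table isn't defined there

Fix: Use a subquery: WHERE reading = (SELECT MAX(reading) FROM sensors)

Corrected query:
SELECT location, reading FROM sensors WHERE reading = (SELECT MAX(reading) FROM sensors)

Result:
location | reading
---------+--------
Lab-B    | 96.3   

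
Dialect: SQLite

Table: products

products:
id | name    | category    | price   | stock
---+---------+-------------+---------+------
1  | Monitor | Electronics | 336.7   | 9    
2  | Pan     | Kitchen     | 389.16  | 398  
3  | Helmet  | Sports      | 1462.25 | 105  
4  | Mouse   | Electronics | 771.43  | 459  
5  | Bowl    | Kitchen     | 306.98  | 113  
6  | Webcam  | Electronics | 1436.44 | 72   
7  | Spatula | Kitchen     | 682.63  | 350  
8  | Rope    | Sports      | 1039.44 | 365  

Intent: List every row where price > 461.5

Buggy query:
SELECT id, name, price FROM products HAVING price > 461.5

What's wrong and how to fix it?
Bug: HAVING filters the output of aggregation, but this query has no GROUP BY and no aggregate functions, so SQLite rejects it (HAVING clause on a non-aggregate query); the condition here is per row

Fix: Use WHERE for row-level filtering

Corrected query:
SELECT id, name, price FROM products WHERE price > 461.5

Result:
id | name    | price  
---+---------+--------
3  | Helmet  | 1462.25
4  | Mouse   | 771.43 
6  | Webcam  | 1436.44
7  | Spatula | 682.63 
8  | Rope    | 1039.44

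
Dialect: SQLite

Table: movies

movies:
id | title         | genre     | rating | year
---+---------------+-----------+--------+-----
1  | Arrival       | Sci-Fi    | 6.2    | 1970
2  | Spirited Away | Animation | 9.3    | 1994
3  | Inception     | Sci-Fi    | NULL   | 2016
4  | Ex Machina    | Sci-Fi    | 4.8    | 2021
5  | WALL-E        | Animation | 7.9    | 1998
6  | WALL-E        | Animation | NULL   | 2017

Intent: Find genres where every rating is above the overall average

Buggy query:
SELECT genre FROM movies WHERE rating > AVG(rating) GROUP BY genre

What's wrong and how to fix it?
Bug: WHERE evaluates per row before aggregation, so AVG() is unavailable

Fix: Compute the overall average in a scalar subquery and compare each group's MIN against it in HAVING

Corrected query:
SELECT genre FROM movies GROUP BY genre HAVING MIN(rating) > (SELECT AVG(rating) FROM movies)

Result:
genre    
---------
Animation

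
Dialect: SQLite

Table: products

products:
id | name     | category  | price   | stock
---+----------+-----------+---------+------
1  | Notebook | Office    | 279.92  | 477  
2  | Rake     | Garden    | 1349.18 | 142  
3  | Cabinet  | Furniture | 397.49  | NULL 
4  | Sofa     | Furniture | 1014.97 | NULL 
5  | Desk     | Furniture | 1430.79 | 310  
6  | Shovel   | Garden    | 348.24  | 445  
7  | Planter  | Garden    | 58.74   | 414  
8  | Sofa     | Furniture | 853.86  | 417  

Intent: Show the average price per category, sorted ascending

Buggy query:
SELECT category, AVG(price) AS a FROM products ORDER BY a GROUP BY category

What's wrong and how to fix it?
Bug: GROUP BY must precede ORDER BY

Fix: Reorder: SELECT … FROM … GROUP BY … ORDER BY …

Corrected query:
SELECT category, AVG(price) AS a FROM products GROUP BY category ORDER BY a

Result:
category  | a         
----------+-----------
Office    | 279.92    
Garden    | 585.386667
Furniture | 924.2775  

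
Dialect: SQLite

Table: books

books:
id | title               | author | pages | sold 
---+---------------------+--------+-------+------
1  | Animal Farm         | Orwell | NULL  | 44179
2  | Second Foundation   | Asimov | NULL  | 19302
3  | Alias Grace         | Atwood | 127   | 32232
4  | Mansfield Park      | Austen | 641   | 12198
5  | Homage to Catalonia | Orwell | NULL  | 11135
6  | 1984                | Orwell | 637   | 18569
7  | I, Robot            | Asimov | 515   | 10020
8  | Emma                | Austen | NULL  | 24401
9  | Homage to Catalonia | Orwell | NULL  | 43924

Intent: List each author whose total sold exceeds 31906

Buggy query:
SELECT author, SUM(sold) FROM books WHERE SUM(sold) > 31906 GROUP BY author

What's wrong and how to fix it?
Bug: Aggregate functions cannot appear in a WHERE clause

Fix: Use HAVING (which filters groups after aggregation) instead of WHERE

Corrected query:
SELECT author, SUM(sold) FROM books GROUP BY author HAVING SUM(sold) > 31906

Result:
author | SUM(sold)
-------+----------
Atwood | 32232    
Austen | 36599    
Orwell | 117807   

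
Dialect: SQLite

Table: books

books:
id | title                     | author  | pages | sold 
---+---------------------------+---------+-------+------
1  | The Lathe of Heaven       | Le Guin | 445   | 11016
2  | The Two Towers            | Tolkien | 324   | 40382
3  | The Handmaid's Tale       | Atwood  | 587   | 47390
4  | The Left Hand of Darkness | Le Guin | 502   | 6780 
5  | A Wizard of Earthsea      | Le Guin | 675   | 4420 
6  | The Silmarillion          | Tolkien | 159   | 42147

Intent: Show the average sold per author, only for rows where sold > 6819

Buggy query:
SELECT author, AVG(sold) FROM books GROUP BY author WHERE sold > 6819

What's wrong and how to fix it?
Bug: WHERE cannot follow GROUP BY

Fix: Place WHERE between FROM and GROUP BY

Corrected query:
SELECT author, AVG(sold) FROM books WHERE sold > 6819 GROUP BY author

Result:
author  | AVG(sold)
--------+----------
Atwood  | 47390    
Le Guin | 11016    
Tolkien | 41264.5  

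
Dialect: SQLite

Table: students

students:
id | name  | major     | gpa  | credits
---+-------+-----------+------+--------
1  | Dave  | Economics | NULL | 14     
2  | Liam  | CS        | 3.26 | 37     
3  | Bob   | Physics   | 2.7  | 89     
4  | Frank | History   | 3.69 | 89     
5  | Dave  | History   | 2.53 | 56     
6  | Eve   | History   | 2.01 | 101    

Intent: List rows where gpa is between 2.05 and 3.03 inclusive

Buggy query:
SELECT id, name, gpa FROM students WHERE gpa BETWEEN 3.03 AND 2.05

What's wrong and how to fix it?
Bug: The bounds are reversed; BETWEEN a AND b requires a <= b to match anything

Fix: Write BETWEEN 2.05 AND 3.03

Corrected query:
SELECT id, name, gpa FROM students WHERE gpa BETWEEN 2.05 AND 3.03

Result:
id | name | gpa 
---+------+-----
3  | Bob  | 2.7 
5  | Dave | 2.53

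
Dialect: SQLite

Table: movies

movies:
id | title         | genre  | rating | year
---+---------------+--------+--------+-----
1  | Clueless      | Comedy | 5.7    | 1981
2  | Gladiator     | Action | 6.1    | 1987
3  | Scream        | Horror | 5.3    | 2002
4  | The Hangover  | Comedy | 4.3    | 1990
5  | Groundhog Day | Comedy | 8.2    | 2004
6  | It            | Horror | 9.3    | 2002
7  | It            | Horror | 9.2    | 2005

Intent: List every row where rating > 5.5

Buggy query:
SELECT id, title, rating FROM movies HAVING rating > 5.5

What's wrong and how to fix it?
Bug: This is a non-aggregate query (no GROUP BY, no aggregates), so in SQLite the HAVING clause is invalid here; a row-level condition belongs in WHERE

Fix: Use WHERE for row-level filtering

Corrected query:
SELECT id, title, rating FROM movies WHERE rating > 5.5

Result:
id | title         | rating
---+---------------+-------
1  | Clueless      | 5.7   
2  | Gladiator     | 6.1   
5  | Groundhog Day | 8.2   
6  | It            | 9.3   
7  | It            | 9.2   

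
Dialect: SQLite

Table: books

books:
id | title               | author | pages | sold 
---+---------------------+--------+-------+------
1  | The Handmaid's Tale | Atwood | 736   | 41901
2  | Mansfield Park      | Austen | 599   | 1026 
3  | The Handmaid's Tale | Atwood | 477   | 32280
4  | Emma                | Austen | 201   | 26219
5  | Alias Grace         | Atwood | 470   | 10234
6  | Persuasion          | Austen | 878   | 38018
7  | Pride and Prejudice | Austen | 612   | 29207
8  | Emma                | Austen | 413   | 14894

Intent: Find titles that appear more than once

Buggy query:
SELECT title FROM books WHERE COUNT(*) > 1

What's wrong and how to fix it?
Bug: WHERE can't reference COUNT(*); aggregates are computed after WHERE

Fix: Group first, then use HAVING for the count condition

Corrected query:
SELECT title FROM books GROUP BY title HAVING COUNT(*) > 1

Result:
title              
-------------------
Emma               
The Handmaid's Tale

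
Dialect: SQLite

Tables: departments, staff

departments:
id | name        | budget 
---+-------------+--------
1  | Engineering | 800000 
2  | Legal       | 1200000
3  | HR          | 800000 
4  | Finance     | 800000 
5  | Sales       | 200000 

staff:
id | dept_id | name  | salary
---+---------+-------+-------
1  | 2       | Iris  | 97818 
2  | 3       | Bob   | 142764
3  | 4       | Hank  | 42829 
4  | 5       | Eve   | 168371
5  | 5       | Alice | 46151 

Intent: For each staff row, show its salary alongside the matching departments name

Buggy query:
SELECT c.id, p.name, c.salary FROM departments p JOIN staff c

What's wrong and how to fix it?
Bug: Missing join condition: each staff row is matched to all departments rows instead of just its own

Fix: Add ON c.dept_id = p.id to the JOIN

Corrected query:
SELECT c.id, p.name, c.salary FROM departments p JOIN staff c ON c.dept_id = p.id

Result:
id | name    | salary
---+---------+-------
1  | Legal   | 97818 
2  | HR      | 142764
3  | Finance | 42829 
4  | Sales   | 168371
5  | Sales   | 46151 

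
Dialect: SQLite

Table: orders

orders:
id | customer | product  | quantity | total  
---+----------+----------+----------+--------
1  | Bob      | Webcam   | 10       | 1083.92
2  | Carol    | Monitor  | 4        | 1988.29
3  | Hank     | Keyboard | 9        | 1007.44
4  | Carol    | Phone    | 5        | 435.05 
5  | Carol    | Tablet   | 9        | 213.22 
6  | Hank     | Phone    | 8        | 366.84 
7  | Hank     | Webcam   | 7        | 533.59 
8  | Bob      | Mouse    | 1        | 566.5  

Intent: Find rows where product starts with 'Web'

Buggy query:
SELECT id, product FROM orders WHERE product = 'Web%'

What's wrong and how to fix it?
Bug: '=' compares the literal string including the % character; pattern matching needs LIKE

Fix: Replace '=' with LIKE so 'Web%' is treated as a pattern

Corrected query:
SELECT id, product FROM orders WHERE product LIKE 'Web%'

Result:
id | product
---+--------
1  | Webcam 
7  | Webcam 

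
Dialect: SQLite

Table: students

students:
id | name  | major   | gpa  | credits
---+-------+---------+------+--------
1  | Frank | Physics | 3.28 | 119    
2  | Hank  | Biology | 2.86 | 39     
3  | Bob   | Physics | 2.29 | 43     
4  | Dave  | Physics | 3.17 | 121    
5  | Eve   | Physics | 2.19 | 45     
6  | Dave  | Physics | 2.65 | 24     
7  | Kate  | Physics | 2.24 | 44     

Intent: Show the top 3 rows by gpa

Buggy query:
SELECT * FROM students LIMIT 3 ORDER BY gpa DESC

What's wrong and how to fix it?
Bug: LIMIT must come after ORDER BY

Fix: Swap the clauses: ORDER BY first, then LIMIT

Corrected query:
SELECT * FROM students ORDER BY gpa DESC LIMIT 3

Result:
id | name  | major   | gpa  | credits
---+-------+---------+------+--------
1  | Frank | Physics | 3.28 | 119    
4  | Dave  | Physics | 3.17 | 121    
2  | Hank  | Biology | 2.86 | 39     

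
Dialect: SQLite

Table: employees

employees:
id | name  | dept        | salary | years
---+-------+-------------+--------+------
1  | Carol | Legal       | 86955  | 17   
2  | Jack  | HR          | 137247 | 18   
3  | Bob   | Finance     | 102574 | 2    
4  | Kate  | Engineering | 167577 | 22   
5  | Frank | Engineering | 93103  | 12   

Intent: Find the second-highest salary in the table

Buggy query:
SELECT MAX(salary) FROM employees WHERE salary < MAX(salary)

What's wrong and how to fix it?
Bug: MAX(salary) on the right of the comparison is an aggregate-in-WHERE error

Fix: Put the inner MAX in a scalar subquery

Corrected query:
SELECT MAX(salary) FROM employees WHERE salary < (SELECT MAX(salary) FROM employees)

Result:
MAX(salary)
-----------
137247     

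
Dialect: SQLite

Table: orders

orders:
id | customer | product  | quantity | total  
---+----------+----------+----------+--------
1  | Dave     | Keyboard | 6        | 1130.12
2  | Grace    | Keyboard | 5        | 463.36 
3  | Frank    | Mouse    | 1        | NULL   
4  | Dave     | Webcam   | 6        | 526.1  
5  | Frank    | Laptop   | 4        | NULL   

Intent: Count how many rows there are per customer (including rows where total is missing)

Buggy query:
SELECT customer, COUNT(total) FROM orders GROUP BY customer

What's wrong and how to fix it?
Bug: COUNT(total) skips NULLs, so groups with missing total are undercounted

Fix: Replace COUNT(total) with COUNT(*)

Corrected query:
SELECT customer, COUNT(*) FROM orders GROUP BY customer

Result:
customer | COUNT(*)
---------+---------
Dave     | 2       
Frank    | 2       
Grace    | 1       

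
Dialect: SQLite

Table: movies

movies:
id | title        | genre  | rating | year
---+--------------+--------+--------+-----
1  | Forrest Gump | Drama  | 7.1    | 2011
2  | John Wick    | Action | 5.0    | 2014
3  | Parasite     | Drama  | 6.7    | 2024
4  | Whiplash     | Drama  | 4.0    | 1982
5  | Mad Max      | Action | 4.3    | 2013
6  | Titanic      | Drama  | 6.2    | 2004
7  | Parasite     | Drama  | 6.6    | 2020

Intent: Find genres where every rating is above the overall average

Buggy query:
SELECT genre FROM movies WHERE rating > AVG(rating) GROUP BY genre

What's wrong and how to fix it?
Bug: AVG() is an aggregate; it can't sit directly in WHERE

Fix: Use a subquery for AVG and a HAVING MIN(...) filter so the condition holds for every row in the group

Corrected query:
SELECT genre FROM movies GROUP BY genre HAVING MIN(rating) > (SELECT AVG(rating) FROM movies)

Result:
(no rows)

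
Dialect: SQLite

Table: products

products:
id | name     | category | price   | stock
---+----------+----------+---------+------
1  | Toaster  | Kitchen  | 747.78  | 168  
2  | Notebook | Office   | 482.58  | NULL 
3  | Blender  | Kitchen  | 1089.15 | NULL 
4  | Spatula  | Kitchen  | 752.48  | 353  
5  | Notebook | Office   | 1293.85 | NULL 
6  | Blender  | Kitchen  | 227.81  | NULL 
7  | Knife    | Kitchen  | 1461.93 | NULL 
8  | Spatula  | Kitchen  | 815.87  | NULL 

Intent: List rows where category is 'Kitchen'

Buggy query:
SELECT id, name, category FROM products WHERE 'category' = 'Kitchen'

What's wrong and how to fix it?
Bug: Single quotes denote string literals in SQL; the column name is being compared as a constant string

Fix: Remove the quotes around the column name (or use double quotes for an identifier)

Corrected query:
SELECT id, name, category FROM products WHERE category = 'Kitchen'

Result:
id | name    | category
---+---------+---------
1  | Toaster | Kitchen 
3  | Blender | Kitchen 
4  | Spatula | Kitchen 
6  | Blender | Kitchen 
7  | Knife   | Kitchen 
8  | Spatula | Kitchen 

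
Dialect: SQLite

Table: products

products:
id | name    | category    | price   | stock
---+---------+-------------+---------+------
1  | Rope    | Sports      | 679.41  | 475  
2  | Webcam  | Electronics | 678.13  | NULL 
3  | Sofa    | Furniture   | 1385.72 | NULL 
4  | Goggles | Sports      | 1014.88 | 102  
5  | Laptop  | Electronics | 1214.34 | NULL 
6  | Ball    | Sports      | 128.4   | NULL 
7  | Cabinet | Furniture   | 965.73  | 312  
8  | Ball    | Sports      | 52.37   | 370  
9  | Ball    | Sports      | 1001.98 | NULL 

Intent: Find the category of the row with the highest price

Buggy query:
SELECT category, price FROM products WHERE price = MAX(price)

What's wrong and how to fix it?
Bug: WHERE is evaluated per row; an aggregate over the whole table isn't defined there

Fix: Use a subquery: WHERE price = (SELECT MAX(price) FROM products)

Corrected query:
SELECT category, price FROM products WHERE price = (SELECT MAX(price) FROM products)

Result:
category  | price  
----------+--------
Furniture | 1385.72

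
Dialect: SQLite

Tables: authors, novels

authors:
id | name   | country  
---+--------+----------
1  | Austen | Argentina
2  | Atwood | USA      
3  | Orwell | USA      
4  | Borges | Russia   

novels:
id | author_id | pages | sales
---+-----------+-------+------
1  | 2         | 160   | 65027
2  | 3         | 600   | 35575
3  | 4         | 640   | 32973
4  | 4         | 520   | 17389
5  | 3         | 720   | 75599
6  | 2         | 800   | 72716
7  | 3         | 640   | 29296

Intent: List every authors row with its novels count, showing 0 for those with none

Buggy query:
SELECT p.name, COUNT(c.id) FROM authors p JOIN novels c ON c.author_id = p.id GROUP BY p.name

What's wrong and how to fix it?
Bug: INNER JOIN drops authors rows that have no matching novels rows

Fix: Use LEFT JOIN so parents without children still appear (COUNT(c.id) gives 0)

Corrected query:
SELECT p.name, COUNT(c.id) FROM authors p LEFT JOIN novels c ON c.author_id = p.id GROUP BY p.name

Result:
name   | COUNT(c.id)
-------+------------
Atwood | 2          
Austen | 0          
Borges | 2          
Orwell | 3          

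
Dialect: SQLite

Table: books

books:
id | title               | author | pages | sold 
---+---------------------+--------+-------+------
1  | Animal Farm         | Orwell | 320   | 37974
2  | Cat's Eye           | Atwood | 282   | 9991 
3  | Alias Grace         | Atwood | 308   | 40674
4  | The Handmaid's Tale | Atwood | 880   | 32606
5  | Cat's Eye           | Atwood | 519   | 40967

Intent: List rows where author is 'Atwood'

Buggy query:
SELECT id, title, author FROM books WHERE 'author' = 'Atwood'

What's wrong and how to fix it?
Bug: Single quotes denote string literals in SQL; the column name is being compared as a constant string

Fix: Reference the column as author without single quotes

Corrected query:
SELECT id, title, author FROM books WHERE author = 'Atwood'

Result:
id | title               | author
---+---------------------+-------
2  | Cat's Eye           | Atwood
3  | Alias Grace         | Atwood
4  | The Handmaid's Tale | Atwood
5  | Cat's Eye           | Atwood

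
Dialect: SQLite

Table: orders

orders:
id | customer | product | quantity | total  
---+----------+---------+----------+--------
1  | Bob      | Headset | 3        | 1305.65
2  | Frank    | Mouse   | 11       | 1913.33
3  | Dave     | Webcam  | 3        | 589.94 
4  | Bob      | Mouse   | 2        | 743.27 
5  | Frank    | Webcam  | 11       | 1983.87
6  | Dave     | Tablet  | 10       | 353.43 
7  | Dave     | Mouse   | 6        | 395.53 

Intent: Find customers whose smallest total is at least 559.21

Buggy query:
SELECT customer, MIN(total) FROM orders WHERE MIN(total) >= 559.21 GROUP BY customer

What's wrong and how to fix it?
Bug: Aggregates like MIN are computed per group after WHERE runs

Fix: Use HAVING for the per-group MIN condition

Corrected query:
SELECT customer, MIN(total) FROM orders GROUP BY customer HAVING MIN(total) >= 559.21

Result:
customer | MIN(total)
---------+-----------
Bob      | 743.27    
Frank    | 1913.33   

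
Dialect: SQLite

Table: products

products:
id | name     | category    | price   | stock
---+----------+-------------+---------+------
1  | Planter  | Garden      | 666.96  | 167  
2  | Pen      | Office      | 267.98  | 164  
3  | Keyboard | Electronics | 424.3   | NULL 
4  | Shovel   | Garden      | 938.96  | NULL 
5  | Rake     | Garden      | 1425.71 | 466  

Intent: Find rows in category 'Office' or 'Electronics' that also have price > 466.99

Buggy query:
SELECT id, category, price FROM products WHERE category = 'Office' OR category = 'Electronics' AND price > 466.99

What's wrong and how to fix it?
Bug: AND binds tighter than OR, so this parses as category = 'Office' OR (category = 'Electronics' AND price > 466.99)

Fix: Group the OR with parentheses (or use IN), then AND the threshold

Corrected query:
SELECT id, category, price FROM products WHERE (category = 'Office' OR category = 'Electronics') AND price > 466.99

Result:
(no rows)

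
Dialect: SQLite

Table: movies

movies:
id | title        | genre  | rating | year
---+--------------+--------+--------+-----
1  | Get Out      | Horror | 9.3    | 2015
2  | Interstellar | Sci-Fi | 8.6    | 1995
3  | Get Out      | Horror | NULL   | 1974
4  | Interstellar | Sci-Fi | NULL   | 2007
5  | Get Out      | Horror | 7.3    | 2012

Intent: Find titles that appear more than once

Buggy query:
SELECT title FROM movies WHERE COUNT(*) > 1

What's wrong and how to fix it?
Bug: WHERE can't reference COUNT(*); aggregates are computed after WHERE

Fix: Group first, then use HAVING for the count condition

Corrected query:
SELECT title FROM movies GROUP BY title HAVING COUNT(*) > 1

Result:
title       
------------
Get Out     
Interstellar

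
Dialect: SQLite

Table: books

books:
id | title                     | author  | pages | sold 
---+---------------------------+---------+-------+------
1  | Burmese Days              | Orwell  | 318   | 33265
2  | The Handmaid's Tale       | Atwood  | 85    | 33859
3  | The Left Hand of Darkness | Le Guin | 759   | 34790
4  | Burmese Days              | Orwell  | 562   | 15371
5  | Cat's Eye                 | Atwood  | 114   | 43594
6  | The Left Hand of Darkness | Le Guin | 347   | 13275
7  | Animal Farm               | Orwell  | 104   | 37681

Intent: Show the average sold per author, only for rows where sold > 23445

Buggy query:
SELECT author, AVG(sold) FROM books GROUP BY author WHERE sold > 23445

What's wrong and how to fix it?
Bug: WHERE cannot follow GROUP BY

Fix: Move the WHERE clause before GROUP BY

Corrected query:
SELECT author, AVG(sold) FROM books WHERE sold > 23445 GROUP BY author

Result:
author  | AVG(sold)
--------+----------
Atwood  | 38726.5  
Le Guin | 34790    
Orwell  | 35473    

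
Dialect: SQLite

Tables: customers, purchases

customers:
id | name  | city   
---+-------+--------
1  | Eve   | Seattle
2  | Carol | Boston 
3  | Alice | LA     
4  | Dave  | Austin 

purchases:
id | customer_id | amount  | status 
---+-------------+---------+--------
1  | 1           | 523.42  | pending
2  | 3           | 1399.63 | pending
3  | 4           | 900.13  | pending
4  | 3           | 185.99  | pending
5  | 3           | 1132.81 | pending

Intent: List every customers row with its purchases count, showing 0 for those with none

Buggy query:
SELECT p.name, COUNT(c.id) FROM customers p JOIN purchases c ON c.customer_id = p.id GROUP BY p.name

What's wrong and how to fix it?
Bug: INNER JOIN drops customers rows that have no matching purchases rows

Fix: Switch to LEFT JOIN to retain unmatched parent rows

Corrected query:
SELECT p.name, COUNT(c.id) FROM customers p LEFT JOIN purchases c ON c.customer_id = p.id GROUP BY p.name

Result:
name  | COUNT(c.id)
------+------------
Alice | 3          
Carol | 0          
Dave  | 1          
Eve   | 1          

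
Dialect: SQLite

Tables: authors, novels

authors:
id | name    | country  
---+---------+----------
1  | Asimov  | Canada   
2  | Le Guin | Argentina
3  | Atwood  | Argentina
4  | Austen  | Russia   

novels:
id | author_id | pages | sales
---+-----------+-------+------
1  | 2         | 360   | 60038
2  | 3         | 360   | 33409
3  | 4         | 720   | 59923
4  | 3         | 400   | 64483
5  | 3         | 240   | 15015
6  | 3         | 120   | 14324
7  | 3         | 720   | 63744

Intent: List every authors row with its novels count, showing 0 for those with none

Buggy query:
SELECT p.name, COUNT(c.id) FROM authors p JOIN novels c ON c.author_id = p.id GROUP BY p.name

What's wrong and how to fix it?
Bug: An inner join excludes parents with zero children

Fix: Use LEFT JOIN so parents without children still appear (COUNT(c.id) gives 0)

Corrected query:
SELECT p.name, COUNT(c.id) FROM authors p LEFT JOIN novels c ON c.author_id = p.id GROUP BY p.name

Result:
name    | COUNT(c.id)
--------+------------
Asimov  | 0          
Atwood  | 5          
Austen  | 1          
Le Guin | 1          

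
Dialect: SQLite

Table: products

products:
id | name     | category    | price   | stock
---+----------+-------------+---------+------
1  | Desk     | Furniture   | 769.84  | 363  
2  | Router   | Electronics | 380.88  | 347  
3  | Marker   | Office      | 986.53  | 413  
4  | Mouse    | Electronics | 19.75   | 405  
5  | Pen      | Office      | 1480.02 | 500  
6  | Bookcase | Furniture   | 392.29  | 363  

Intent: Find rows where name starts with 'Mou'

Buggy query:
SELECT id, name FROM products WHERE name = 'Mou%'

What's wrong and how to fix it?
Bug: '=' compares the literal string including the % character; pattern matching needs LIKE

Fix: Replace '=' with LIKE so 'Mou%' is treated as a pattern

Corrected query:
SELECT id, name FROM products WHERE name LIKE 'Mou%'

Result:
id | name 
---+------
4  | Mouse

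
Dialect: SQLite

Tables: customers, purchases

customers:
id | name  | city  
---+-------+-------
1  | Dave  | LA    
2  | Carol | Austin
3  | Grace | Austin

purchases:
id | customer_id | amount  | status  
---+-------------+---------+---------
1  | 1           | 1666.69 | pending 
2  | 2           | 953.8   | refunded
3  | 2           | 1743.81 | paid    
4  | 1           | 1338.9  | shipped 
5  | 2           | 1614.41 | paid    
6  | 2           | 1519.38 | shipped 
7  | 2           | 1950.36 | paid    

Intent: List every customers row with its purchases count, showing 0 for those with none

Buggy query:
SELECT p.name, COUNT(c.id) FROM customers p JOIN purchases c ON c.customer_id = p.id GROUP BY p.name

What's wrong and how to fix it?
Bug: INNER JOIN drops customers rows that have no matching purchases rows

Fix: Use LEFT JOIN so parents without children still appear (COUNT(c.id) gives 0)

Corrected query:
SELECT p.name, COUNT(c.id) FROM customers p LEFT JOIN purchases c ON c.customer_id = p.id GROUP BY p.name

Result:
name  | COUNT(c.id)
------+------------
Carol | 5          
Dave  | 2          
Grace | 0          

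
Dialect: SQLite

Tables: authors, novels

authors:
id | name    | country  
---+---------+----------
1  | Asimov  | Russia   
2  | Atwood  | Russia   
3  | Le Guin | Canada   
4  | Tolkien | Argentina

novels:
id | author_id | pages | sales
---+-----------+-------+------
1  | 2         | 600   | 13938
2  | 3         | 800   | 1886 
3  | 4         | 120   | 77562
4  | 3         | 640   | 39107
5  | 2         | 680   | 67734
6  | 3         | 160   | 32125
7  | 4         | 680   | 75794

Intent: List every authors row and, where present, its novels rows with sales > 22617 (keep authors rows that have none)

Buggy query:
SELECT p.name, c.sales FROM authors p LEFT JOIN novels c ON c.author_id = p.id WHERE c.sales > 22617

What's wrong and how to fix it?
Bug: Filtering c.sales in WHERE discards the NULL rows produced by LEFT JOIN, turning it into an inner join

Fix: Put 'c.sales > 22617' in the JOIN's ON clause instead of WHERE

Corrected query:
SELECT p.name, c.sales FROM authors p LEFT JOIN novels c ON c.author_id = p.id AND c.sales > 22617

Result:
name    | sales
--------+------
Asimov  | NULL 
Atwood  | 67734
Le Guin | 32125
Le Guin | 39107
Tolkien | 75794
Tolkien | 77562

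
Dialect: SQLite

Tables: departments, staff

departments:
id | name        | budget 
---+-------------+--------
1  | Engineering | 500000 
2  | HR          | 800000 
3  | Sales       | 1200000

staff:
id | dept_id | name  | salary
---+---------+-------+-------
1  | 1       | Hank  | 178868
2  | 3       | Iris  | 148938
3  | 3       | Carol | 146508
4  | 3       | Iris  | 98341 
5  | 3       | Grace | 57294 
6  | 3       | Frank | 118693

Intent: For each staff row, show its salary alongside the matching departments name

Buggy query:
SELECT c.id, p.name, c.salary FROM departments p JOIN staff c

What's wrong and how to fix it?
Bug: JOIN with no ON clause produces a cartesian product; every staff row pairs with every departments row

Fix: Specify the join condition linking the foreign key to the parent id

Corrected query:
SELECT c.id, p.name, c.salary FROM departments p JOIN staff c ON c.dept_id = p.id

Result:
id | name        | salary
---+-------------+-------
1  | Engineering | 178868
2  | Sales       | 148938
3  | Sales       | 146508
4  | Sales       | 98341 
5  | Sales       | 57294 
6  | Sales       | 118693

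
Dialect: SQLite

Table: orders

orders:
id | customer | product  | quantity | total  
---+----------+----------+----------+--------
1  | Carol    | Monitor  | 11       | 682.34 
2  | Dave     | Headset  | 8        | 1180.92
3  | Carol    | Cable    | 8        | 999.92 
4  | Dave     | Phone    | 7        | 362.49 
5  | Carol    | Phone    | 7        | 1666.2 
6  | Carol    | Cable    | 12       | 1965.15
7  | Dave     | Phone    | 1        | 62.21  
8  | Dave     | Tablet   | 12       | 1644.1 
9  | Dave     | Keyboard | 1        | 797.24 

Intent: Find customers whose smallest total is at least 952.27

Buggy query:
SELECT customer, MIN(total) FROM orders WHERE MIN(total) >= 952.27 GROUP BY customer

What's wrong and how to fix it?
Bug: Aggregates like MIN are computed per group after WHERE runs

Fix: Use HAVING for the per-group MIN condition

Corrected query:
SELECT customer, MIN(total) FROM orders GROUP BY customer HAVING MIN(total) >= 952.27

Result:
(no rows)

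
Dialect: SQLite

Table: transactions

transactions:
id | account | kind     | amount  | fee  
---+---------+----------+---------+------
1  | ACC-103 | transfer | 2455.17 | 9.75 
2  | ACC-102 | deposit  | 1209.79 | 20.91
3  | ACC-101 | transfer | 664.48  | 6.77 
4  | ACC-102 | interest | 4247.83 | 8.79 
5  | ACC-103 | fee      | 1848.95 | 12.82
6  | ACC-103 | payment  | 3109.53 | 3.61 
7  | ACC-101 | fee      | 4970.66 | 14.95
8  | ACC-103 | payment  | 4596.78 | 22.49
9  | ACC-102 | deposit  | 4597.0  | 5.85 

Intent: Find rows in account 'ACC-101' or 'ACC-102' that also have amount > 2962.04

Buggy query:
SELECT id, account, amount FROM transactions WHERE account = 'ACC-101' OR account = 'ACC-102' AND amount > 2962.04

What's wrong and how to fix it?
Bug: AND binds tighter than OR, so this parses as account = 'ACC-101' OR (account = 'ACC-102' AND amount > 2962.04)

Fix: Add parentheses around the OR so the AND applies to both alternatives

Corrected query:
SELECT id, account, amount FROM transactions WHERE (account = 'ACC-101' OR account = 'ACC-102') AND amount > 2962.04

Result:
id | account | amount 
---+---------+--------
4  | ACC-102 | 4247.83
7  | ACC-101 | 4970.66
9  | ACC-102 | 4597   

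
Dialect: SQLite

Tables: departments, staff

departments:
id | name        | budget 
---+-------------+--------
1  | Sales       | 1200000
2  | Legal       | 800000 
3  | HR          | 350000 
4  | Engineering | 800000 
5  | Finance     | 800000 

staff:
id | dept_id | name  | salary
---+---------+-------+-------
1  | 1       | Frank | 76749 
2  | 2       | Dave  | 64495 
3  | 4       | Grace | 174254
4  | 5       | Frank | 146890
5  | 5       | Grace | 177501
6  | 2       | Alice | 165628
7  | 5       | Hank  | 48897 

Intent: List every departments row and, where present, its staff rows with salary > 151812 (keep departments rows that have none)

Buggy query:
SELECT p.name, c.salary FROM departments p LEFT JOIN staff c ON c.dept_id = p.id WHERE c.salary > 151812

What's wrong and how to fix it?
Bug: A WHERE condition on the right-hand table after LEFT JOIN drops unmatched parents

Fix: Put 'c.salary > 151812' in the JOIN's ON clause instead of WHERE

Corrected query:
SELECT p.name, c.salary FROM departments p LEFT JOIN staff c ON c.dept_id = p.id AND c.salary > 151812

Result:
name        | salary
------------+-------
Sales       | NULL  
Legal       | 165628
HR          | NULL  
Engineering | 174254
Finance     | 177501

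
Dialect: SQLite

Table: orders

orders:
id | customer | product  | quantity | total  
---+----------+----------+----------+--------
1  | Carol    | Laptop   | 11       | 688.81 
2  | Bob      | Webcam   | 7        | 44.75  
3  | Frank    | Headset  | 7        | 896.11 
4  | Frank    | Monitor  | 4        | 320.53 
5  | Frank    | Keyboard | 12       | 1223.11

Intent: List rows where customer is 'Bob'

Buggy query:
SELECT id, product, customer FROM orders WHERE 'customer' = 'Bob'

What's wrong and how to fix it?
Bug: Single quotes denote string literals in SQL; the column name is being compared as a constant string

Fix: Remove the quotes around the column name (or use double quotes for an identifier)

Corrected query:
SELECT id, product, customer FROM orders WHERE customer = 'Bob'

Result:
id | product | customer
---+---------+---------
2  | Webcam  | Bob     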